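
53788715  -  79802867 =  - 26014152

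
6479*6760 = 43798040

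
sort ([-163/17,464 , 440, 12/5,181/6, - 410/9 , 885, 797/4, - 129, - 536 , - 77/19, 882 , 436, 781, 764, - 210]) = [ - 536, - 210, - 129, - 410/9, - 163/17, - 77/19,12/5, 181/6, 797/4,436, 440, 464, 764, 781, 882, 885 ]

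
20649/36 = 573+7/12 = 573.58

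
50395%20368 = 9659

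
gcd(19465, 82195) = 85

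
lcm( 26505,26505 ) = 26505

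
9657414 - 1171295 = 8486119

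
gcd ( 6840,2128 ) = 152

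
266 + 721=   987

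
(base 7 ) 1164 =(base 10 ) 438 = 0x1b6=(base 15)1E3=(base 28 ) FI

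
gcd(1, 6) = 1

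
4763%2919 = 1844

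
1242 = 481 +761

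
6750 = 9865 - 3115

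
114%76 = 38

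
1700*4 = 6800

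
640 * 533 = 341120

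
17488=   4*4372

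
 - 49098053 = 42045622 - 91143675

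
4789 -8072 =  - 3283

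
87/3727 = 87/3727= 0.02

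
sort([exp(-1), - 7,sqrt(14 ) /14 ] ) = [ - 7, sqrt( 14)/14, exp(-1)]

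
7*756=5292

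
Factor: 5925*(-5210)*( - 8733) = 269581160250 = 2^1*3^2*5^3*41^1*71^1*79^1*521^1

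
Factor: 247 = 13^1*19^1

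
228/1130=114/565 = 0.20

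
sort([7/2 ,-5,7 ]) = [ - 5, 7/2, 7 ] 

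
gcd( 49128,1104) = 552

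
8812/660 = 13 + 58/165=13.35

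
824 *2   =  1648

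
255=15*17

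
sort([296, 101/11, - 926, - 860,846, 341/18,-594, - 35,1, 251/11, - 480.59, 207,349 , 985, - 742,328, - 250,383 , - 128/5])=[ - 926, - 860, - 742, - 594, - 480.59, - 250, - 35, - 128/5 , 1,101/11,341/18,  251/11, 207,296, 328 , 349,383,846,985 ]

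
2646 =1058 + 1588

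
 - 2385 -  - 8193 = 5808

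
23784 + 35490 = 59274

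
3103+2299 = 5402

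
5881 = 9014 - 3133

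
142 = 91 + 51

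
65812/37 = 65812/37 = 1778.70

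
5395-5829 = - 434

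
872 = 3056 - 2184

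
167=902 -735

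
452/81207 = 452/81207 = 0.01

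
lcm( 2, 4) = 4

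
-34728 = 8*(  -  4341) 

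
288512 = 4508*64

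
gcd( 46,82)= 2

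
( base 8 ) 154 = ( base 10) 108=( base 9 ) 130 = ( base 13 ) 84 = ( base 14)7a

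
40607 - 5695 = 34912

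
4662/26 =2331/13 =179.31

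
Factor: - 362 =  - 2^1*181^1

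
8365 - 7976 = 389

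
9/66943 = 9/66943= 0.00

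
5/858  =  5/858 = 0.01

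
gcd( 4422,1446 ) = 6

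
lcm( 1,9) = 9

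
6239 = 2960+3279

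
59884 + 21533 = 81417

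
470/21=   470/21   =  22.38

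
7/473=7/473 = 0.01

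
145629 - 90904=54725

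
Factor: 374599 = 521^1*719^1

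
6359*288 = 1831392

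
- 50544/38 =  - 1331  +  17/19= -1330.11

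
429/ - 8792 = - 1 + 8363/8792 =- 0.05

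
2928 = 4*732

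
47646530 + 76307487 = 123954017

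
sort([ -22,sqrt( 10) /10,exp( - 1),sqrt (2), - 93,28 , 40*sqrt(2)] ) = [-93 , - 22, sqrt( 10 )/10,exp( - 1), sqrt(2), 28, 40*sqrt( 2 )]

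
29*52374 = 1518846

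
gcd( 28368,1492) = 4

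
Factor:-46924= - 2^2 *11731^1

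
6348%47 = 3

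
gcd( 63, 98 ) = 7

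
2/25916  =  1/12958 = 0.00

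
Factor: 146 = 2^1*73^1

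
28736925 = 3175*9051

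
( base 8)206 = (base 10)134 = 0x86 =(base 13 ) a4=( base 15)8E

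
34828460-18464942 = 16363518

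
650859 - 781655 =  -130796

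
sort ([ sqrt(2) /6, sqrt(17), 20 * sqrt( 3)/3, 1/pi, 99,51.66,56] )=[ sqrt( 2)/6, 1/pi,  sqrt( 17), 20*sqrt( 3 ) /3,  51.66,56,99 ]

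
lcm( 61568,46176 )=184704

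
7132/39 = 7132/39 = 182.87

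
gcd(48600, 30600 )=1800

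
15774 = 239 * 66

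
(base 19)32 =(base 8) 73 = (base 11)54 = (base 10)59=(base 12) 4b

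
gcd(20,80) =20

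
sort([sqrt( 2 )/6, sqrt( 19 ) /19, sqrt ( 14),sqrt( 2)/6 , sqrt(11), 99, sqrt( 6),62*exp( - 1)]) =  [ sqrt( 19)/19,  sqrt( 2)/6,sqrt( 2)/6,sqrt( 6), sqrt( 11 ),sqrt( 14) , 62*exp( - 1), 99]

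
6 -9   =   - 3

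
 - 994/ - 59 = 994/59  =  16.85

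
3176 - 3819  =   -643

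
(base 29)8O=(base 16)100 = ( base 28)94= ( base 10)256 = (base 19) d9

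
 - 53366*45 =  - 2401470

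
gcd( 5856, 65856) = 96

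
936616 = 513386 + 423230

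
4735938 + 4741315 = 9477253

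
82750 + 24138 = 106888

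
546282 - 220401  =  325881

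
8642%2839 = 125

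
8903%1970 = 1023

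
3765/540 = 6+ 35/36 = 6.97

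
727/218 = 727/218 = 3.33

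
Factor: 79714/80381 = 2^1*7^( - 1 )*11483^ ( - 1)*39857^1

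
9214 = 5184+4030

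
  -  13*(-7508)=97604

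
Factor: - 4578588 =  - 2^2*3^2 * 7^1 * 18169^1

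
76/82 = 38/41 = 0.93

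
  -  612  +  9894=9282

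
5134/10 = 2567/5 = 513.40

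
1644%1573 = 71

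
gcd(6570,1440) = 90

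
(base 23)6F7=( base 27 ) 4mg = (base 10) 3526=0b110111000110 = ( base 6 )24154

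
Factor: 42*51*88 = 188496 = 2^4*3^2*7^1*11^1*17^1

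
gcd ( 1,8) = 1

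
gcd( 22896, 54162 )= 54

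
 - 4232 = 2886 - 7118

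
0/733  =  0 = 0.00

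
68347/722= 94+ 479/722=94.66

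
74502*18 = 1341036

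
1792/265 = 6 + 202/265 = 6.76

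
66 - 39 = 27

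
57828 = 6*9638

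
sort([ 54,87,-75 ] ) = [ - 75, 54,87 ]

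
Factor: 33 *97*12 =2^2*3^2*11^1 * 97^1 = 38412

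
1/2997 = 1/2997= 0.00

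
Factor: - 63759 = - 3^1 * 53^1*401^1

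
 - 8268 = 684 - 8952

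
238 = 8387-8149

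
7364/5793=1  +  1571/5793 = 1.27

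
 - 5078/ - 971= 5 + 223/971 = 5.23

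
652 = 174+478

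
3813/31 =123= 123.00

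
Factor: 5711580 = 2^2 * 3^3 * 5^1*7^1*1511^1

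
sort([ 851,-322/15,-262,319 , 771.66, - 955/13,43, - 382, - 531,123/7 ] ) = [ - 531, - 382 , - 262,-955/13, - 322/15, 123/7, 43, 319, 771.66, 851 ]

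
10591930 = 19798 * 535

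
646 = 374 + 272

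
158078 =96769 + 61309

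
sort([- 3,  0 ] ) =[ - 3, 0 ] 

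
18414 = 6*3069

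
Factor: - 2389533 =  - 3^1* 193^1*4127^1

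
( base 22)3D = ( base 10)79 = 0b1001111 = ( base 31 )2H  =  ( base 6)211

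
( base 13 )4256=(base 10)9197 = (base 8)21755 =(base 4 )2033231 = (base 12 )53a5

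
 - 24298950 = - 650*37383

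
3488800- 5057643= - 1568843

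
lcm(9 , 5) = 45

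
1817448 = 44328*41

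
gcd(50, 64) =2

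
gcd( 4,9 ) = 1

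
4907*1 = 4907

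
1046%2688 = 1046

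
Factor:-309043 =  - 7^3*17^1*53^1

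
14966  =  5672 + 9294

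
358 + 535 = 893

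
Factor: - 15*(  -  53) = 795 = 3^1*5^1*53^1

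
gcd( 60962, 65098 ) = 22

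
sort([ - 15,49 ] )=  [ - 15,49 ] 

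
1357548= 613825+743723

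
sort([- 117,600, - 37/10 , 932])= [ - 117, - 37/10,600, 932 ] 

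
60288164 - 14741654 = 45546510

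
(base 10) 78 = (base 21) 3F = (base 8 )116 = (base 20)3i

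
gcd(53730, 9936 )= 54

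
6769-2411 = 4358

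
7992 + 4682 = 12674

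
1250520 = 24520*51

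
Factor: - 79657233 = -3^1*2671^1 * 9941^1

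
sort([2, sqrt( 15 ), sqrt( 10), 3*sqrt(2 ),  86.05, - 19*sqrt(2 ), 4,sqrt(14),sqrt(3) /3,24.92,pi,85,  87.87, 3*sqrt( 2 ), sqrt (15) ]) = [-19 * sqrt( 2 ),sqrt( 3) /3,2, pi, sqrt( 10 ), sqrt (14 ), sqrt( 15 ), sqrt( 15 ), 4,  3*sqrt( 2),3 *sqrt( 2) , 24.92, 85, 86.05, 87.87]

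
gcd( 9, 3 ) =3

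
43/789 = 43/789 = 0.05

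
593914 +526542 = 1120456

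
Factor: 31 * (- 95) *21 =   -  3^1*5^1*7^1 *19^1*31^1 = - 61845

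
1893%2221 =1893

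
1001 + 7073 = 8074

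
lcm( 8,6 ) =24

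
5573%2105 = 1363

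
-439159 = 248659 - 687818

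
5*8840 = 44200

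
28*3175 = 88900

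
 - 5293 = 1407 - 6700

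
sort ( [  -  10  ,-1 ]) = [  -  10, - 1 ] 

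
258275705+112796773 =371072478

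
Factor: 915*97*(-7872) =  - 2^6 * 3^2*5^1*41^1 * 61^1*97^1 = - 698679360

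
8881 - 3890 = 4991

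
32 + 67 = 99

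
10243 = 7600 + 2643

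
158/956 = 79/478 = 0.17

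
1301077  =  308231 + 992846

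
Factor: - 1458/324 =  - 9/2 = - 2^( - 1)*3^2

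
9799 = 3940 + 5859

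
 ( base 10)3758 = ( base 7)13646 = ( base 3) 12011012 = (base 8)7256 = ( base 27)545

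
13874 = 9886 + 3988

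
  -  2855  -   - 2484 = -371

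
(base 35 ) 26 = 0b1001100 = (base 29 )2I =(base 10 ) 76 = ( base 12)64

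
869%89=68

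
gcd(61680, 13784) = 8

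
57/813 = 19/271   =  0.07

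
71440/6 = 35720/3 = 11906.67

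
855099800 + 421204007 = 1276303807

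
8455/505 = 1691/101 = 16.74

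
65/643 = 65/643=0.10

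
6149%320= 69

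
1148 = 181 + 967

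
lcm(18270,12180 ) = 36540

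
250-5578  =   - 5328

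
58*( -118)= - 6844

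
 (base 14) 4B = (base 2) 1000011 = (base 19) 3A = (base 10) 67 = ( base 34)1X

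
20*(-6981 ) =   -  139620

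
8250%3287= 1676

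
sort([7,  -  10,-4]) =[ - 10 ,-4 , 7 ]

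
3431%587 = 496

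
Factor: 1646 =2^1 * 823^1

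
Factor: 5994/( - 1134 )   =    -  7^(-1 )*37^1 = - 37/7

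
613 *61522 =37712986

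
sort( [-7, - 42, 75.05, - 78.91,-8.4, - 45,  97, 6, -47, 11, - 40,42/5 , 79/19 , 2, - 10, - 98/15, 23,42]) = [ - 78.91,-47, - 45, -42, -40,- 10, - 8.4,-7,  -  98/15, 2,  79/19 , 6,42/5, 11, 23 , 42, 75.05,97 ] 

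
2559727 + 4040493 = 6600220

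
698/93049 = 698/93049 = 0.01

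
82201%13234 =2797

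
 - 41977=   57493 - 99470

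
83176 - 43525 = 39651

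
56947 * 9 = 512523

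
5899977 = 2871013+3028964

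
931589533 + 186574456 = 1118163989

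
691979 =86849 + 605130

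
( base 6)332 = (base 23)5d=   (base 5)1003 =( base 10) 128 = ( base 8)200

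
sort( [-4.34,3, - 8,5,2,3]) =[ - 8,-4.34,2,3,3,5]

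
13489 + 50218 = 63707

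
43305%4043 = 2875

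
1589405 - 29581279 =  - 27991874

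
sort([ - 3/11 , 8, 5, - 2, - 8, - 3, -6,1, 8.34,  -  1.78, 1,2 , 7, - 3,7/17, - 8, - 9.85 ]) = [ - 9.85,-8 , - 8, - 6, - 3, -3, - 2,-1.78, - 3/11,  7/17, 1, 1,  2,5, 7, 8, 8.34 ] 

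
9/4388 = 9/4388 = 0.00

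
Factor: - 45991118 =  - 2^1*22995559^1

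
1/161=1/161 = 0.01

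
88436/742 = 119  +  69/371 = 119.19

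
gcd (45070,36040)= 10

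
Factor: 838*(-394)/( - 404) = 82543/101 = 101^(-1)*197^1 * 419^1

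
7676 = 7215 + 461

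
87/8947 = 87/8947 = 0.01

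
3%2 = 1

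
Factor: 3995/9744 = 2^( - 4)*3^( - 1 )*5^1*7^ ( - 1)*17^1*29^(  -  1 )*47^1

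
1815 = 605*3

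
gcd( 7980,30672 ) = 12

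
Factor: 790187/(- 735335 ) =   -  5^( - 1 )*17^( - 1)*41^( - 1) * 59^2*211^( - 1)*227^1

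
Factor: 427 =7^1*61^1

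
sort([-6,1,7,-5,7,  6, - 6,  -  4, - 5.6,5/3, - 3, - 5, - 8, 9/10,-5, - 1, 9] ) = [ - 8,  -  6, - 6, - 5.6, - 5, - 5, - 5,- 4, - 3,-1,  9/10 , 1,5/3, 6,7 , 7, 9 ] 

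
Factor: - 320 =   -  2^6*5^1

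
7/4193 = 1/599 = 0.00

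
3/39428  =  3/39428  =  0.00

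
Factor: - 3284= - 2^2*821^1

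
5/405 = 1/81 = 0.01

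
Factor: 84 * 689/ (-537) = - 19292/179 = - 2^2 * 7^1  *13^1 * 53^1*179^( - 1)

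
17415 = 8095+9320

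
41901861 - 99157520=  - 57255659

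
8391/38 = 220 + 31/38 = 220.82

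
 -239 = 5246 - 5485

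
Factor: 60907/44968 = 2^(  -  3)*7^1*73^( - 1)*113^1 = 791/584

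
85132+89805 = 174937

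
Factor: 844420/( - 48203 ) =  - 2^2*5^1*19^ (  -  1)*43^( - 1)*59^ (- 1)*42221^1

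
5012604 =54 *92826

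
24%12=0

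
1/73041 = 1/73041 = 0.00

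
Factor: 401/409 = 401^1 * 409^ ( - 1)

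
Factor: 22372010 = 2^1 * 5^1*79^1*28319^1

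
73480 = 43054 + 30426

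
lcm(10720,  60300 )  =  482400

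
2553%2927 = 2553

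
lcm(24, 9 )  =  72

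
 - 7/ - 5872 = 7/5872= 0.00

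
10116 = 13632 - 3516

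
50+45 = 95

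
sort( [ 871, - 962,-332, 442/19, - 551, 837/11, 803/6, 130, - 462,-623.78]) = [ - 962, - 623.78, - 551,  -  462,-332,442/19, 837/11, 130 , 803/6, 871 ] 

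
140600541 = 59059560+81540981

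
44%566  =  44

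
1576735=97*16255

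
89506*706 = 63191236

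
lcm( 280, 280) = 280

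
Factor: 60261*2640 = 2^4*3^2*5^1 * 11^1*53^1*379^1 = 159089040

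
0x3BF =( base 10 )959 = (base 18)2h5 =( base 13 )58A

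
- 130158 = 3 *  (  -  43386)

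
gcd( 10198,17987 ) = 1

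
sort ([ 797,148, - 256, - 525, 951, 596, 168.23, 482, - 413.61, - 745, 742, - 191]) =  [  -  745, - 525, - 413.61, - 256,- 191, 148 , 168.23,482,596, 742, 797,951]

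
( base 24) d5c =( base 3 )101110020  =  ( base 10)7620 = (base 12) 44B0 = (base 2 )1110111000100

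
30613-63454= -32841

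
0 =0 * 724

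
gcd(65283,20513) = 1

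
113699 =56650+57049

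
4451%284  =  191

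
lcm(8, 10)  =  40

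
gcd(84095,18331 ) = 1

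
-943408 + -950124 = - 1893532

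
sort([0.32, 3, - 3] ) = [- 3,  0.32,3 ]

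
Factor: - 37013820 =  - 2^2*3^1*5^1*616897^1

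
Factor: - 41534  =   - 2^1*19^1*1093^1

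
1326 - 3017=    - 1691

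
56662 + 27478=84140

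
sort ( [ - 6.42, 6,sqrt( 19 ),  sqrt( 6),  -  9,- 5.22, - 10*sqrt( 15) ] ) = [-10*sqrt ( 15), - 9,  -  6.42,-5.22, sqrt( 6), sqrt( 19 ),6] 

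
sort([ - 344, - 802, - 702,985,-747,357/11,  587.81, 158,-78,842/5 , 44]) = [ - 802, - 747, - 702, - 344, - 78, 357/11, 44, 158 , 842/5 , 587.81,985 ] 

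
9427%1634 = 1257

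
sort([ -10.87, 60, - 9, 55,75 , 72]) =[ - 10.87,- 9,55, 60, 72,75] 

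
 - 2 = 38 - 40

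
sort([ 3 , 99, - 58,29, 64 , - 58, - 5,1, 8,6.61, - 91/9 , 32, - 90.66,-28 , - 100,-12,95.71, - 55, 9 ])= [-100, - 90.66, - 58, - 58,  -  55,- 28, - 12, - 91/9, - 5, 1,3, 6.61,8, 9, 29,32, 64, 95.71 , 99] 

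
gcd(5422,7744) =2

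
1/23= 1/23 = 0.04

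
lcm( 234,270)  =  3510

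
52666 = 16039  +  36627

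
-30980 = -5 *6196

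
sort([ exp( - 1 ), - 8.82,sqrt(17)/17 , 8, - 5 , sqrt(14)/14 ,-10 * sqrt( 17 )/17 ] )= [ - 8.82 , - 5, - 10*sqrt( 17) /17,sqrt( 17 ) /17,sqrt(14)/14 , exp( - 1),8]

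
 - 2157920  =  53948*(-40) 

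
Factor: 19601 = 17^1*1153^1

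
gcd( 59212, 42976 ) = 4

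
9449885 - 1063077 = 8386808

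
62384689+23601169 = 85985858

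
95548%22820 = 4268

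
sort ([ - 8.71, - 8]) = [ - 8.71, - 8]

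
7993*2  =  15986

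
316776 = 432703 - 115927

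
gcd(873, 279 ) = 9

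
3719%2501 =1218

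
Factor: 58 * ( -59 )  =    -  2^1 * 29^1*59^1 = - 3422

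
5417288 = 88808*61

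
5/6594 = 5/6594  =  0.00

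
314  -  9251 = -8937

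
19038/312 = 61 + 1/52 = 61.02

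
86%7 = 2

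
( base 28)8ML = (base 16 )1afd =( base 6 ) 51553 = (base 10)6909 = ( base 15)20a9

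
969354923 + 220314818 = 1189669741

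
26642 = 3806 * 7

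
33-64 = -31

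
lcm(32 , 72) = 288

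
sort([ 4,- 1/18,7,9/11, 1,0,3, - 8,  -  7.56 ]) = [ - 8 ,- 7.56 ,  -  1/18, 0,9/11,  1, 3, 4,7 ]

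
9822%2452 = 14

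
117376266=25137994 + 92238272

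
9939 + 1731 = 11670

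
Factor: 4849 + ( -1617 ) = 3232= 2^5*101^1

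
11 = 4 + 7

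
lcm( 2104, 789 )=6312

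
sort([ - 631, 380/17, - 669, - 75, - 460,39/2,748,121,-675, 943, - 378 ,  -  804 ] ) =[ - 804 ,-675, - 669, - 631, - 460, - 378,- 75,39/2, 380/17, 121, 748, 943 ] 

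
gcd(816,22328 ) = 8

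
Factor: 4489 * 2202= 2^1*3^1*67^2*367^1 = 9884778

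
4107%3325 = 782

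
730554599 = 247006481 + 483548118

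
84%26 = 6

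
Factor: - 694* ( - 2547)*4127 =2^1*  3^2 * 283^1 * 347^1 * 4127^1  =  7294959486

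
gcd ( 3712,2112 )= 64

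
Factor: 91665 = 3^3*5^1*7^1*97^1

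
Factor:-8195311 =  - 271^1*30241^1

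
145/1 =145 =145.00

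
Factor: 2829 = 3^1*23^1*41^1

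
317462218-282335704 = 35126514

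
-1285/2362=-1 + 1077/2362 = - 0.54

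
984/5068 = 246/1267 = 0.19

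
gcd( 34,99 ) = 1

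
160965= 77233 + 83732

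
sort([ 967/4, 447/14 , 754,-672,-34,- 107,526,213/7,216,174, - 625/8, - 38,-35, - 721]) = [ -721, - 672,-107, -625/8 , - 38, - 35, - 34, 213/7,  447/14,174,216,967/4,  526,  754]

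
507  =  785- 278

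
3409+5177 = 8586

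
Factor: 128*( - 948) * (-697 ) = 84576768 = 2^9*3^1*17^1*41^1*79^1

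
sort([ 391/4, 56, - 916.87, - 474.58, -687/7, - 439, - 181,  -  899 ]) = [ -916.87,-899 , - 474.58,  -  439, - 181, - 687/7, 56, 391/4]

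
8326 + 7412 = 15738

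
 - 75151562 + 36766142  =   - 38385420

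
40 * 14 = 560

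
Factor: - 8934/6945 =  - 2^1*5^( - 1 )*463^( - 1)*1489^1 = - 2978/2315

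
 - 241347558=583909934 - 825257492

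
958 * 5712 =5472096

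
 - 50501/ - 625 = 80 + 501/625= 80.80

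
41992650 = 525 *79986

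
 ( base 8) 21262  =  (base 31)97g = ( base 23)gi4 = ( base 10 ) 8882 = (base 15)2972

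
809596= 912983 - 103387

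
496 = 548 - 52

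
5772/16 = 1443/4 = 360.75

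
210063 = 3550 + 206513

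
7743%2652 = 2439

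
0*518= 0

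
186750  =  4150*45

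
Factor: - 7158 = - 2^1*3^1*1193^1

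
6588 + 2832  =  9420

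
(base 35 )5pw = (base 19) 1092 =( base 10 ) 7032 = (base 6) 52320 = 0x1b78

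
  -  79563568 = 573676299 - 653239867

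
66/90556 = 33/45278= 0.00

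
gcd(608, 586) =2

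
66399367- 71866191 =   -  5466824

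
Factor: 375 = 3^1*5^3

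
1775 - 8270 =  -  6495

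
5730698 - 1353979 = 4376719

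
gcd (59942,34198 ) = 2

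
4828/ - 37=-131 + 19/37 = -  130.49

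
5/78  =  5/78 = 0.06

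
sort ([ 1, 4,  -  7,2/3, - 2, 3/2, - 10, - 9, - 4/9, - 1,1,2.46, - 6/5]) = [ - 10, - 9, - 7, - 2,-6/5, - 1,-4/9, 2/3, 1,1,3/2,2.46, 4] 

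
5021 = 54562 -49541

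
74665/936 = 79+721/936 = 79.77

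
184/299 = 8/13  =  0.62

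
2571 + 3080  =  5651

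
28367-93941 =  - 65574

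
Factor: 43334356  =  2^2*  13^1*833353^1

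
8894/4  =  4447/2 = 2223.50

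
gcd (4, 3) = 1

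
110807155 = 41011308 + 69795847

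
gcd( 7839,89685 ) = 9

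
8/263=8/263  =  0.03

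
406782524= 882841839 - 476059315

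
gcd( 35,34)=1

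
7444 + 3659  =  11103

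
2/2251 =2/2251  =  0.00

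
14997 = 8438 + 6559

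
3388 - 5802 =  - 2414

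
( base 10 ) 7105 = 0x1bc1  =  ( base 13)3307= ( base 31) 7C6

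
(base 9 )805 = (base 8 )1215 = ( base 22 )17F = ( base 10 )653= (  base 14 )349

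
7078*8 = 56624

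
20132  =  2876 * 7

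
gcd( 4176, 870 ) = 174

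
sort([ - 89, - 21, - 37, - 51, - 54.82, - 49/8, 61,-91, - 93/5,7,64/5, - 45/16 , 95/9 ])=[-91, - 89, - 54.82, - 51, - 37,  -  21, - 93/5,-49/8,  -  45/16,7,95/9,64/5, 61]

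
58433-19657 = 38776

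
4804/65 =73 + 59/65 = 73.91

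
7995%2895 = 2205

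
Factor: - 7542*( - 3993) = 2^1*3^3 * 11^3*419^1=30115206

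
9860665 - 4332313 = 5528352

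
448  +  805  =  1253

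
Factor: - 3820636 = -2^2*43^1*97^1*229^1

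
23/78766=23/78766 = 0.00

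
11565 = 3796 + 7769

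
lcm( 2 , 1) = 2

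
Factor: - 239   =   - 239^1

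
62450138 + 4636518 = 67086656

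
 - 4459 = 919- 5378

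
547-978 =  - 431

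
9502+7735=17237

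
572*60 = 34320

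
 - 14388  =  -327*44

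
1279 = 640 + 639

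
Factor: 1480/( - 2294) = -2^2*5^1*31^ (-1)= -20/31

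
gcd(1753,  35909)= 1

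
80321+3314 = 83635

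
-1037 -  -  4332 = 3295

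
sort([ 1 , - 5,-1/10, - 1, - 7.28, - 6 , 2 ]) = [ - 7.28, - 6, - 5, - 1, - 1/10, 1,2 ] 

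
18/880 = 9/440  =  0.02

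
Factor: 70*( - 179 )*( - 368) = 2^5*5^1*7^1*23^1*179^1 = 4611040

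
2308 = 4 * 577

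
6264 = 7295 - 1031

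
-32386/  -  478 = 67 + 180/239 = 67.75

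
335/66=335/66 = 5.08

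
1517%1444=73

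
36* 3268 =117648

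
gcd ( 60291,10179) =783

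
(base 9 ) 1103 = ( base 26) 157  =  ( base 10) 813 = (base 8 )1455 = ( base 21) 1hf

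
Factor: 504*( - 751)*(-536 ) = 202878144 = 2^6*3^2*7^1*67^1*751^1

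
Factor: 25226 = 2^1*12613^1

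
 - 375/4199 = -1+ 3824/4199 = - 0.09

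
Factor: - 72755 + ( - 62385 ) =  - 2^2*5^1 * 29^1*233^1 = - 135140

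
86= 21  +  65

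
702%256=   190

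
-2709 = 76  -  2785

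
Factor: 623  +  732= 1355  =  5^1*271^1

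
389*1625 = 632125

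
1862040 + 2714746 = 4576786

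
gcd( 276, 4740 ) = 12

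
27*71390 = 1927530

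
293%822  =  293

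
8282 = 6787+1495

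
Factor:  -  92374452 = -2^2*3^3*353^1*2423^1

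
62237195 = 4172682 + 58064513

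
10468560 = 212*49380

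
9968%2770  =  1658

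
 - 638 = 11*( - 58) 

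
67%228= 67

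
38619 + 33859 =72478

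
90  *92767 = 8349030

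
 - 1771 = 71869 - 73640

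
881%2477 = 881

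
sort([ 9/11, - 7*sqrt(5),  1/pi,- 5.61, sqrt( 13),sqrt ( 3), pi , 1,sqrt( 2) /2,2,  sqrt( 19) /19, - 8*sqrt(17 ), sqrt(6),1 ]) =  [  -  8*sqrt( 17) , - 7*sqrt( 5), - 5.61,sqrt( 19 )/19,1/pi, sqrt(2 )/2,  9/11,  1, 1, sqrt(3),2,sqrt( 6),pi,  sqrt(13) ]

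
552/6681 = 184/2227 = 0.08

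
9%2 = 1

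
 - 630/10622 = - 1 + 4996/5311 = - 0.06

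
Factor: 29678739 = 3^1*167^1 * 59239^1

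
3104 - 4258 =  - 1154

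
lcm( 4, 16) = 16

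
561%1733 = 561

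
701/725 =701/725 =0.97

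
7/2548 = 1/364 = 0.00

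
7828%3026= 1776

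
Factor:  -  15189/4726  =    -  2^(-1 ) * 3^1*17^( - 1) * 61^1*83^1*139^(-1 )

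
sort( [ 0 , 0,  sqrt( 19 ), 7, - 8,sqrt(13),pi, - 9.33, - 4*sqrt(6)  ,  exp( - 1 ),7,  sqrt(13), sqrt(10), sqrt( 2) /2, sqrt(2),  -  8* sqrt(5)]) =[  -  8*sqrt( 5 ), - 4*sqrt(6), - 9.33, - 8, 0,0,exp( - 1 ), sqrt(2)/2,sqrt( 2 ), pi,sqrt( 10),sqrt(13),sqrt(13 ),sqrt( 19),7,7] 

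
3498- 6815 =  - 3317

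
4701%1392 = 525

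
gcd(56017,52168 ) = 1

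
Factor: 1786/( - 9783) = -2^1* 3^( - 2 )*19^1 *47^1  *  1087^(-1 )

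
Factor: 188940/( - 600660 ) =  - 3^( - 1 ) * 67^1*71^( - 1) = - 67/213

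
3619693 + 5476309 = 9096002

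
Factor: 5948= 2^2*1487^1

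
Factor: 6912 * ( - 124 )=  -857088 = - 2^10 * 3^3*31^1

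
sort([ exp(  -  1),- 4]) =[ - 4, exp(  -  1 )]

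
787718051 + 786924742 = 1574642793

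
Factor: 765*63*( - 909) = -43809255 = - 3^6*5^1 * 7^1* 17^1* 101^1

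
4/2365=4/2365=0.00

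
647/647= 1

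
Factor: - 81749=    - 81749^1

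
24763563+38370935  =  63134498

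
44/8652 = 11/2163 = 0.01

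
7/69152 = 7/69152 = 0.00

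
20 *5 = 100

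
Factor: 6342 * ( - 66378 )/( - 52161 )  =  2^2*3^1 * 7^1 * 13^1 * 23^1*37^1*151^1*17387^ (  -  1) = 140323092/17387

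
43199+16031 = 59230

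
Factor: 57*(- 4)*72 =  - 2^5*3^3*19^1=- 16416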